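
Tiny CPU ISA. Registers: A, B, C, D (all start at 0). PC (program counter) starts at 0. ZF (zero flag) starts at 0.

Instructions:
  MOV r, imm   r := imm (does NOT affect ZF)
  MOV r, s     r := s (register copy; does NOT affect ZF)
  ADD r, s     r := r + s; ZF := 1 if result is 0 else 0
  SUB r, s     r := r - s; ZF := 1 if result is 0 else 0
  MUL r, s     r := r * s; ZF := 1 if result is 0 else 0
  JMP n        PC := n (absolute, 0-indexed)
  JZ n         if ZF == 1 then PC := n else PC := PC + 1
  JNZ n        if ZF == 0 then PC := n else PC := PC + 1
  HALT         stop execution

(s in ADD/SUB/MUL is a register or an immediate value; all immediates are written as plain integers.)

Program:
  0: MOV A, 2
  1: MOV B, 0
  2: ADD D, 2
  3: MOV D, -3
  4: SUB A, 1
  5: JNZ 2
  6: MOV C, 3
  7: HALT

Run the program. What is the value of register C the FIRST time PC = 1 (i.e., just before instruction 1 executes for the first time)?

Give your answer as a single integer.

Step 1: PC=0 exec 'MOV A, 2'. After: A=2 B=0 C=0 D=0 ZF=0 PC=1
First time PC=1: C=0

0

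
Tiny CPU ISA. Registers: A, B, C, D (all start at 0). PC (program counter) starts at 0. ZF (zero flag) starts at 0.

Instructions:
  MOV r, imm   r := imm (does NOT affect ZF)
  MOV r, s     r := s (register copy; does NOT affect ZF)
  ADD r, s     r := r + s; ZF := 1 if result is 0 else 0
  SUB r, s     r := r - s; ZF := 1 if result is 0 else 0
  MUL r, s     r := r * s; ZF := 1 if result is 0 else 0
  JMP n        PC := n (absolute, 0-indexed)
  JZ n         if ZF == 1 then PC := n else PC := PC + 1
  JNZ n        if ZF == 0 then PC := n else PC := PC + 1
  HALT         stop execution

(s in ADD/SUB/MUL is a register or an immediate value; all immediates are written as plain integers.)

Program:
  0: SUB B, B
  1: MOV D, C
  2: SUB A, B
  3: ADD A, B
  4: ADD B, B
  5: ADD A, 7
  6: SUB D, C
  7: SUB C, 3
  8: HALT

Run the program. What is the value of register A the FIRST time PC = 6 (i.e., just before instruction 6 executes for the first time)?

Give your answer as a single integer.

Step 1: PC=0 exec 'SUB B, B'. After: A=0 B=0 C=0 D=0 ZF=1 PC=1
Step 2: PC=1 exec 'MOV D, C'. After: A=0 B=0 C=0 D=0 ZF=1 PC=2
Step 3: PC=2 exec 'SUB A, B'. After: A=0 B=0 C=0 D=0 ZF=1 PC=3
Step 4: PC=3 exec 'ADD A, B'. After: A=0 B=0 C=0 D=0 ZF=1 PC=4
Step 5: PC=4 exec 'ADD B, B'. After: A=0 B=0 C=0 D=0 ZF=1 PC=5
Step 6: PC=5 exec 'ADD A, 7'. After: A=7 B=0 C=0 D=0 ZF=0 PC=6
First time PC=6: A=7

7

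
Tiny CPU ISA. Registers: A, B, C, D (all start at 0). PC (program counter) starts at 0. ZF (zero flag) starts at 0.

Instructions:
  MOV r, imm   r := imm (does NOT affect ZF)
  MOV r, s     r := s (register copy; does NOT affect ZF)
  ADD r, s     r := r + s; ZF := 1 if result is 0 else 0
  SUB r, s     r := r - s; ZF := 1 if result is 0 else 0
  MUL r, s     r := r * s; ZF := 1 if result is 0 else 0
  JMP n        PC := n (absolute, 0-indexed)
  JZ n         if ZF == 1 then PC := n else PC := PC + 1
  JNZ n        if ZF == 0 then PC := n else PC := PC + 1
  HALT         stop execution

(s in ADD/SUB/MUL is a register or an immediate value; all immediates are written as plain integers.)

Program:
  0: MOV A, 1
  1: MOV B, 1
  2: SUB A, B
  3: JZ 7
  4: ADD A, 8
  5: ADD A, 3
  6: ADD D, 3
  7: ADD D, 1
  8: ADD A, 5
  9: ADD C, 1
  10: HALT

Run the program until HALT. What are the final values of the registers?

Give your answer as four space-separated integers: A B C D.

Step 1: PC=0 exec 'MOV A, 1'. After: A=1 B=0 C=0 D=0 ZF=0 PC=1
Step 2: PC=1 exec 'MOV B, 1'. After: A=1 B=1 C=0 D=0 ZF=0 PC=2
Step 3: PC=2 exec 'SUB A, B'. After: A=0 B=1 C=0 D=0 ZF=1 PC=3
Step 4: PC=3 exec 'JZ 7'. After: A=0 B=1 C=0 D=0 ZF=1 PC=7
Step 5: PC=7 exec 'ADD D, 1'. After: A=0 B=1 C=0 D=1 ZF=0 PC=8
Step 6: PC=8 exec 'ADD A, 5'. After: A=5 B=1 C=0 D=1 ZF=0 PC=9
Step 7: PC=9 exec 'ADD C, 1'. After: A=5 B=1 C=1 D=1 ZF=0 PC=10
Step 8: PC=10 exec 'HALT'. After: A=5 B=1 C=1 D=1 ZF=0 PC=10 HALTED

Answer: 5 1 1 1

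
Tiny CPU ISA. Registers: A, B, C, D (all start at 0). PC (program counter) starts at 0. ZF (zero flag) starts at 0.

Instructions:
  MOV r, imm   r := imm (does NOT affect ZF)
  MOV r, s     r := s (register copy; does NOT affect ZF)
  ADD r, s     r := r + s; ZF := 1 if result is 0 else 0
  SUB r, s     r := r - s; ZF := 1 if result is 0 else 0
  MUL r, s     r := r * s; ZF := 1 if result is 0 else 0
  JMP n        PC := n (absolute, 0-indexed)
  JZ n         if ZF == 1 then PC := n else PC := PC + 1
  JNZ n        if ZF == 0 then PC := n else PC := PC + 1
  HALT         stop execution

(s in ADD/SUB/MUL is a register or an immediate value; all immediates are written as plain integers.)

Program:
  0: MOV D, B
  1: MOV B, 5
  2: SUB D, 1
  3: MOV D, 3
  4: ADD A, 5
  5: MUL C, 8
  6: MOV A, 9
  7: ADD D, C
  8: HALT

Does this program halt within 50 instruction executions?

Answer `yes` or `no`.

Answer: yes

Derivation:
Step 1: PC=0 exec 'MOV D, B'. After: A=0 B=0 C=0 D=0 ZF=0 PC=1
Step 2: PC=1 exec 'MOV B, 5'. After: A=0 B=5 C=0 D=0 ZF=0 PC=2
Step 3: PC=2 exec 'SUB D, 1'. After: A=0 B=5 C=0 D=-1 ZF=0 PC=3
Step 4: PC=3 exec 'MOV D, 3'. After: A=0 B=5 C=0 D=3 ZF=0 PC=4
Step 5: PC=4 exec 'ADD A, 5'. After: A=5 B=5 C=0 D=3 ZF=0 PC=5
Step 6: PC=5 exec 'MUL C, 8'. After: A=5 B=5 C=0 D=3 ZF=1 PC=6
Step 7: PC=6 exec 'MOV A, 9'. After: A=9 B=5 C=0 D=3 ZF=1 PC=7
Step 8: PC=7 exec 'ADD D, C'. After: A=9 B=5 C=0 D=3 ZF=0 PC=8
Step 9: PC=8 exec 'HALT'. After: A=9 B=5 C=0 D=3 ZF=0 PC=8 HALTED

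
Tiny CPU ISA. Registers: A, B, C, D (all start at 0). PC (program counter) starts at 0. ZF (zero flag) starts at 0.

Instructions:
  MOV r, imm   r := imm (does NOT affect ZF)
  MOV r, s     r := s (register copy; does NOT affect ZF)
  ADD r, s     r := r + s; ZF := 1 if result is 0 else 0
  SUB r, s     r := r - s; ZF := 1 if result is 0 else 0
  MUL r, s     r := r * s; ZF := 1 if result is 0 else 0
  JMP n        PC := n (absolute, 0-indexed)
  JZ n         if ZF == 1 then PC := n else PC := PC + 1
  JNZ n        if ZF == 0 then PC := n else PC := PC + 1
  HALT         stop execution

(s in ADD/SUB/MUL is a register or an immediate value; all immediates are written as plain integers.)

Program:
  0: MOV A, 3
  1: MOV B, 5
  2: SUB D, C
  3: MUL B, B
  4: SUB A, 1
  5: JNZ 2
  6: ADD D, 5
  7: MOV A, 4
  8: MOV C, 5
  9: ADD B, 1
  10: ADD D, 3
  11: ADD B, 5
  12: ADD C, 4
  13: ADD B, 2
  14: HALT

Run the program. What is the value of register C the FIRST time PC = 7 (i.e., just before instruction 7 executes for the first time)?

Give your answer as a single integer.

Step 1: PC=0 exec 'MOV A, 3'. After: A=3 B=0 C=0 D=0 ZF=0 PC=1
Step 2: PC=1 exec 'MOV B, 5'. After: A=3 B=5 C=0 D=0 ZF=0 PC=2
Step 3: PC=2 exec 'SUB D, C'. After: A=3 B=5 C=0 D=0 ZF=1 PC=3
Step 4: PC=3 exec 'MUL B, B'. After: A=3 B=25 C=0 D=0 ZF=0 PC=4
Step 5: PC=4 exec 'SUB A, 1'. After: A=2 B=25 C=0 D=0 ZF=0 PC=5
Step 6: PC=5 exec 'JNZ 2'. After: A=2 B=25 C=0 D=0 ZF=0 PC=2
Step 7: PC=2 exec 'SUB D, C'. After: A=2 B=25 C=0 D=0 ZF=1 PC=3
Step 8: PC=3 exec 'MUL B, B'. After: A=2 B=625 C=0 D=0 ZF=0 PC=4
Step 9: PC=4 exec 'SUB A, 1'. After: A=1 B=625 C=0 D=0 ZF=0 PC=5
Step 10: PC=5 exec 'JNZ 2'. After: A=1 B=625 C=0 D=0 ZF=0 PC=2
Step 11: PC=2 exec 'SUB D, C'. After: A=1 B=625 C=0 D=0 ZF=1 PC=3
Step 12: PC=3 exec 'MUL B, B'. After: A=1 B=390625 C=0 D=0 ZF=0 PC=4
Step 13: PC=4 exec 'SUB A, 1'. After: A=0 B=390625 C=0 D=0 ZF=1 PC=5
Step 14: PC=5 exec 'JNZ 2'. After: A=0 B=390625 C=0 D=0 ZF=1 PC=6
Step 15: PC=6 exec 'ADD D, 5'. After: A=0 B=390625 C=0 D=5 ZF=0 PC=7
First time PC=7: C=0

0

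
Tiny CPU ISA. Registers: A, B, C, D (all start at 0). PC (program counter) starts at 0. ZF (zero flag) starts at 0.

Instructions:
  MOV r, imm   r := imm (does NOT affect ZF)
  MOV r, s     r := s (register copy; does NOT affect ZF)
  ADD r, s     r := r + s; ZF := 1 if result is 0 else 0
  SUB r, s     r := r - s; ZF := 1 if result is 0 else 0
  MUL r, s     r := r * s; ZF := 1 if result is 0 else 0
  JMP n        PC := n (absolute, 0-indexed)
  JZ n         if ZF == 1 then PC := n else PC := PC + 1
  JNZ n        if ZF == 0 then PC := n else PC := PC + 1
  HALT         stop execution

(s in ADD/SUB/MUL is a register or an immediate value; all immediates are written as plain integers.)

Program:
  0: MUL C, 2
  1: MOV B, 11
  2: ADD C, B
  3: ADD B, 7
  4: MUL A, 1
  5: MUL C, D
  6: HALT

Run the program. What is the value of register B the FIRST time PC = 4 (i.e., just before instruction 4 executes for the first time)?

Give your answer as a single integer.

Step 1: PC=0 exec 'MUL C, 2'. After: A=0 B=0 C=0 D=0 ZF=1 PC=1
Step 2: PC=1 exec 'MOV B, 11'. After: A=0 B=11 C=0 D=0 ZF=1 PC=2
Step 3: PC=2 exec 'ADD C, B'. After: A=0 B=11 C=11 D=0 ZF=0 PC=3
Step 4: PC=3 exec 'ADD B, 7'. After: A=0 B=18 C=11 D=0 ZF=0 PC=4
First time PC=4: B=18

18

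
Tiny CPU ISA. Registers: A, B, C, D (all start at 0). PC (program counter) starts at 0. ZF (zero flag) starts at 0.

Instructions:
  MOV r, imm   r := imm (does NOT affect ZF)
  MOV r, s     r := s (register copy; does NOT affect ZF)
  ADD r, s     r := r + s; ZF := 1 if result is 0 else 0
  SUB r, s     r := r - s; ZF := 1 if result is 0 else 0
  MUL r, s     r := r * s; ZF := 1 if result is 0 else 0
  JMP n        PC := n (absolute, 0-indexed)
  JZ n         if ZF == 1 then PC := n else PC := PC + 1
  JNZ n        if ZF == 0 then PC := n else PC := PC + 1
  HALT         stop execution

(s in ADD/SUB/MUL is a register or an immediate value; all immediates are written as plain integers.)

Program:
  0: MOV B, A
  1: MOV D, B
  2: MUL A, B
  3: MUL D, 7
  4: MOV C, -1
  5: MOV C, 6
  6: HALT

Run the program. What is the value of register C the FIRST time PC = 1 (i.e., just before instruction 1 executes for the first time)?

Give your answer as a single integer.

Step 1: PC=0 exec 'MOV B, A'. After: A=0 B=0 C=0 D=0 ZF=0 PC=1
First time PC=1: C=0

0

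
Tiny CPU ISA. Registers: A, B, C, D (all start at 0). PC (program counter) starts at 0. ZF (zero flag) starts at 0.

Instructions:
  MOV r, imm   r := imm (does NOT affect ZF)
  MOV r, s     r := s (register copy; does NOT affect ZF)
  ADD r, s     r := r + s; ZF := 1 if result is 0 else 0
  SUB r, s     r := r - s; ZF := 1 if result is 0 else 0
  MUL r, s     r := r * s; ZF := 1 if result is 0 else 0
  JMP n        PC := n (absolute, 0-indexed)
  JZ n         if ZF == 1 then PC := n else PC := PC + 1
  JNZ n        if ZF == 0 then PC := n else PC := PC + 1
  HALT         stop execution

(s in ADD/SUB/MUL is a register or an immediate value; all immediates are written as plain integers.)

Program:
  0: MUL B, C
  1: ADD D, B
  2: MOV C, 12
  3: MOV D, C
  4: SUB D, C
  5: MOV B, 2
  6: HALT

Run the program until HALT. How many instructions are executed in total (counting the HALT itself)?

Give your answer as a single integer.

Answer: 7

Derivation:
Step 1: PC=0 exec 'MUL B, C'. After: A=0 B=0 C=0 D=0 ZF=1 PC=1
Step 2: PC=1 exec 'ADD D, B'. After: A=0 B=0 C=0 D=0 ZF=1 PC=2
Step 3: PC=2 exec 'MOV C, 12'. After: A=0 B=0 C=12 D=0 ZF=1 PC=3
Step 4: PC=3 exec 'MOV D, C'. After: A=0 B=0 C=12 D=12 ZF=1 PC=4
Step 5: PC=4 exec 'SUB D, C'. After: A=0 B=0 C=12 D=0 ZF=1 PC=5
Step 6: PC=5 exec 'MOV B, 2'. After: A=0 B=2 C=12 D=0 ZF=1 PC=6
Step 7: PC=6 exec 'HALT'. After: A=0 B=2 C=12 D=0 ZF=1 PC=6 HALTED
Total instructions executed: 7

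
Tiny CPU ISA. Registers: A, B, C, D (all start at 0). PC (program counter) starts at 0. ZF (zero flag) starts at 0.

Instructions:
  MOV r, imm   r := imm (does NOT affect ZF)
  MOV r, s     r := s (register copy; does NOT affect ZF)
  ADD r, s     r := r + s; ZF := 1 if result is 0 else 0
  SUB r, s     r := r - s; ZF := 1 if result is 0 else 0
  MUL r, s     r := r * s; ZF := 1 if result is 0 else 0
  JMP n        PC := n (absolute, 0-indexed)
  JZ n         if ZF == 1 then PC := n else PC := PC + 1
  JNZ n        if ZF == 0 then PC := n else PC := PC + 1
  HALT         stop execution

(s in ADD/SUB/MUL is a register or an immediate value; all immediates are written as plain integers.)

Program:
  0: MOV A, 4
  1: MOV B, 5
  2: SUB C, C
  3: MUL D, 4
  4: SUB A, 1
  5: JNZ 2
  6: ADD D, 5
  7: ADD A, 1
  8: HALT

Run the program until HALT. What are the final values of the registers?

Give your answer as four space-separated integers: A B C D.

Step 1: PC=0 exec 'MOV A, 4'. After: A=4 B=0 C=0 D=0 ZF=0 PC=1
Step 2: PC=1 exec 'MOV B, 5'. After: A=4 B=5 C=0 D=0 ZF=0 PC=2
Step 3: PC=2 exec 'SUB C, C'. After: A=4 B=5 C=0 D=0 ZF=1 PC=3
Step 4: PC=3 exec 'MUL D, 4'. After: A=4 B=5 C=0 D=0 ZF=1 PC=4
Step 5: PC=4 exec 'SUB A, 1'. After: A=3 B=5 C=0 D=0 ZF=0 PC=5
Step 6: PC=5 exec 'JNZ 2'. After: A=3 B=5 C=0 D=0 ZF=0 PC=2
Step 7: PC=2 exec 'SUB C, C'. After: A=3 B=5 C=0 D=0 ZF=1 PC=3
Step 8: PC=3 exec 'MUL D, 4'. After: A=3 B=5 C=0 D=0 ZF=1 PC=4
Step 9: PC=4 exec 'SUB A, 1'. After: A=2 B=5 C=0 D=0 ZF=0 PC=5
Step 10: PC=5 exec 'JNZ 2'. After: A=2 B=5 C=0 D=0 ZF=0 PC=2
Step 11: PC=2 exec 'SUB C, C'. After: A=2 B=5 C=0 D=0 ZF=1 PC=3
Step 12: PC=3 exec 'MUL D, 4'. After: A=2 B=5 C=0 D=0 ZF=1 PC=4
Step 13: PC=4 exec 'SUB A, 1'. After: A=1 B=5 C=0 D=0 ZF=0 PC=5
Step 14: PC=5 exec 'JNZ 2'. After: A=1 B=5 C=0 D=0 ZF=0 PC=2
Step 15: PC=2 exec 'SUB C, C'. After: A=1 B=5 C=0 D=0 ZF=1 PC=3
Step 16: PC=3 exec 'MUL D, 4'. After: A=1 B=5 C=0 D=0 ZF=1 PC=4
Step 17: PC=4 exec 'SUB A, 1'. After: A=0 B=5 C=0 D=0 ZF=1 PC=5
Step 18: PC=5 exec 'JNZ 2'. After: A=0 B=5 C=0 D=0 ZF=1 PC=6
Step 19: PC=6 exec 'ADD D, 5'. After: A=0 B=5 C=0 D=5 ZF=0 PC=7
Step 20: PC=7 exec 'ADD A, 1'. After: A=1 B=5 C=0 D=5 ZF=0 PC=8
Step 21: PC=8 exec 'HALT'. After: A=1 B=5 C=0 D=5 ZF=0 PC=8 HALTED

Answer: 1 5 0 5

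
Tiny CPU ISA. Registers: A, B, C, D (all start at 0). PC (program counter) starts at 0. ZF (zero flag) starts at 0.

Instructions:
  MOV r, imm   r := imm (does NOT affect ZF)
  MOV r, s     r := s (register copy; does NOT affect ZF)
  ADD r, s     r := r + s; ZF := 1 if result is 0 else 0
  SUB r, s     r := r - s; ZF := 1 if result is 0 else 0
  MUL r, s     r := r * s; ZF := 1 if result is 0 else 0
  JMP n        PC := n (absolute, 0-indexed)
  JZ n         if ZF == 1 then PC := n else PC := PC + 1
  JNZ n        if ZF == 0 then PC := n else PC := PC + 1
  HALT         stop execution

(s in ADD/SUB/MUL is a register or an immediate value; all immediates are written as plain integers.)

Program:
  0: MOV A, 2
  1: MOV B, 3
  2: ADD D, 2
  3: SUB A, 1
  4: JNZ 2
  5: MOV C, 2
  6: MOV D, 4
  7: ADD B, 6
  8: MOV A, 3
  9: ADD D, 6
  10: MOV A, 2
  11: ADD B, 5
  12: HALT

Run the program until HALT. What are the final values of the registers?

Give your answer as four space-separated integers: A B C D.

Answer: 2 14 2 10

Derivation:
Step 1: PC=0 exec 'MOV A, 2'. After: A=2 B=0 C=0 D=0 ZF=0 PC=1
Step 2: PC=1 exec 'MOV B, 3'. After: A=2 B=3 C=0 D=0 ZF=0 PC=2
Step 3: PC=2 exec 'ADD D, 2'. After: A=2 B=3 C=0 D=2 ZF=0 PC=3
Step 4: PC=3 exec 'SUB A, 1'. After: A=1 B=3 C=0 D=2 ZF=0 PC=4
Step 5: PC=4 exec 'JNZ 2'. After: A=1 B=3 C=0 D=2 ZF=0 PC=2
Step 6: PC=2 exec 'ADD D, 2'. After: A=1 B=3 C=0 D=4 ZF=0 PC=3
Step 7: PC=3 exec 'SUB A, 1'. After: A=0 B=3 C=0 D=4 ZF=1 PC=4
Step 8: PC=4 exec 'JNZ 2'. After: A=0 B=3 C=0 D=4 ZF=1 PC=5
Step 9: PC=5 exec 'MOV C, 2'. After: A=0 B=3 C=2 D=4 ZF=1 PC=6
Step 10: PC=6 exec 'MOV D, 4'. After: A=0 B=3 C=2 D=4 ZF=1 PC=7
Step 11: PC=7 exec 'ADD B, 6'. After: A=0 B=9 C=2 D=4 ZF=0 PC=8
Step 12: PC=8 exec 'MOV A, 3'. After: A=3 B=9 C=2 D=4 ZF=0 PC=9
Step 13: PC=9 exec 'ADD D, 6'. After: A=3 B=9 C=2 D=10 ZF=0 PC=10
Step 14: PC=10 exec 'MOV A, 2'. After: A=2 B=9 C=2 D=10 ZF=0 PC=11
Step 15: PC=11 exec 'ADD B, 5'. After: A=2 B=14 C=2 D=10 ZF=0 PC=12
Step 16: PC=12 exec 'HALT'. After: A=2 B=14 C=2 D=10 ZF=0 PC=12 HALTED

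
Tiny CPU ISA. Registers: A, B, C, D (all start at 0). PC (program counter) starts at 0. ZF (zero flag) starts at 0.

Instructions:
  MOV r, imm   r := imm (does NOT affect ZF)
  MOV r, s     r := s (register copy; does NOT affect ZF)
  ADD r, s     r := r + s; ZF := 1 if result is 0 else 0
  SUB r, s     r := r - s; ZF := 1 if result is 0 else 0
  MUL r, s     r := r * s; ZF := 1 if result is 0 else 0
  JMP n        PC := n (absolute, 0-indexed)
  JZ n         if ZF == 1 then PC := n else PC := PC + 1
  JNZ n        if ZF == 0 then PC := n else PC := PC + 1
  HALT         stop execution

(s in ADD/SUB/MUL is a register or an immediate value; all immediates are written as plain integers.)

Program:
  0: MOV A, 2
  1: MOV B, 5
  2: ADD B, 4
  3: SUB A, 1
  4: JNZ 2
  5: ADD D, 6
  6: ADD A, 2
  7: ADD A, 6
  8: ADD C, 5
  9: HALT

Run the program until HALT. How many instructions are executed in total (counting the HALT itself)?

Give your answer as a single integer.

Answer: 13

Derivation:
Step 1: PC=0 exec 'MOV A, 2'. After: A=2 B=0 C=0 D=0 ZF=0 PC=1
Step 2: PC=1 exec 'MOV B, 5'. After: A=2 B=5 C=0 D=0 ZF=0 PC=2
Step 3: PC=2 exec 'ADD B, 4'. After: A=2 B=9 C=0 D=0 ZF=0 PC=3
Step 4: PC=3 exec 'SUB A, 1'. After: A=1 B=9 C=0 D=0 ZF=0 PC=4
Step 5: PC=4 exec 'JNZ 2'. After: A=1 B=9 C=0 D=0 ZF=0 PC=2
Step 6: PC=2 exec 'ADD B, 4'. After: A=1 B=13 C=0 D=0 ZF=0 PC=3
Step 7: PC=3 exec 'SUB A, 1'. After: A=0 B=13 C=0 D=0 ZF=1 PC=4
Step 8: PC=4 exec 'JNZ 2'. After: A=0 B=13 C=0 D=0 ZF=1 PC=5
Step 9: PC=5 exec 'ADD D, 6'. After: A=0 B=13 C=0 D=6 ZF=0 PC=6
Step 10: PC=6 exec 'ADD A, 2'. After: A=2 B=13 C=0 D=6 ZF=0 PC=7
Step 11: PC=7 exec 'ADD A, 6'. After: A=8 B=13 C=0 D=6 ZF=0 PC=8
Step 12: PC=8 exec 'ADD C, 5'. After: A=8 B=13 C=5 D=6 ZF=0 PC=9
Step 13: PC=9 exec 'HALT'. After: A=8 B=13 C=5 D=6 ZF=0 PC=9 HALTED
Total instructions executed: 13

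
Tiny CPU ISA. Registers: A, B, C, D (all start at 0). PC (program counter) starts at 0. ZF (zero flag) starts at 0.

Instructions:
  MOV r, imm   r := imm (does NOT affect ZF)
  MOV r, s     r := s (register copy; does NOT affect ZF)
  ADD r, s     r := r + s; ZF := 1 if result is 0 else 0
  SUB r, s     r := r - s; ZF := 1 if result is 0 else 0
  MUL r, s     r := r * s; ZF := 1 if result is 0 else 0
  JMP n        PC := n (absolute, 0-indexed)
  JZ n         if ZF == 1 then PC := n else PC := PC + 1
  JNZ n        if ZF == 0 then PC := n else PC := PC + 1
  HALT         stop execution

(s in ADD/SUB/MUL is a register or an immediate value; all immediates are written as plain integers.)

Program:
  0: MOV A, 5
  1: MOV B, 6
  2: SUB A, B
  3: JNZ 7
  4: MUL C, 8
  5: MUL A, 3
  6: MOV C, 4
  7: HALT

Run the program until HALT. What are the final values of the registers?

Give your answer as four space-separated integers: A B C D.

Answer: -1 6 0 0

Derivation:
Step 1: PC=0 exec 'MOV A, 5'. After: A=5 B=0 C=0 D=0 ZF=0 PC=1
Step 2: PC=1 exec 'MOV B, 6'. After: A=5 B=6 C=0 D=0 ZF=0 PC=2
Step 3: PC=2 exec 'SUB A, B'. After: A=-1 B=6 C=0 D=0 ZF=0 PC=3
Step 4: PC=3 exec 'JNZ 7'. After: A=-1 B=6 C=0 D=0 ZF=0 PC=7
Step 5: PC=7 exec 'HALT'. After: A=-1 B=6 C=0 D=0 ZF=0 PC=7 HALTED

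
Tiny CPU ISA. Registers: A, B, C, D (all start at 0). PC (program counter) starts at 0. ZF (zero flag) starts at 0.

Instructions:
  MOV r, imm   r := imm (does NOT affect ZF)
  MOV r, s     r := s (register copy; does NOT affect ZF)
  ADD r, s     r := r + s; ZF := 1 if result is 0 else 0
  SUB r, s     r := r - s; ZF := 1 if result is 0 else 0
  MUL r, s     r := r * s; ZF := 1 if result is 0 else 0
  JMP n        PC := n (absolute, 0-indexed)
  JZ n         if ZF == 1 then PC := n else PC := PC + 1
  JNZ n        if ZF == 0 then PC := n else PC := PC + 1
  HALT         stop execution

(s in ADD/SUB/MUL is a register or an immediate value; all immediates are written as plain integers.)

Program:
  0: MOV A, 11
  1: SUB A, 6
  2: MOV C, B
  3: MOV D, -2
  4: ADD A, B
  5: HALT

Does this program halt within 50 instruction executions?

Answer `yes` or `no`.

Answer: yes

Derivation:
Step 1: PC=0 exec 'MOV A, 11'. After: A=11 B=0 C=0 D=0 ZF=0 PC=1
Step 2: PC=1 exec 'SUB A, 6'. After: A=5 B=0 C=0 D=0 ZF=0 PC=2
Step 3: PC=2 exec 'MOV C, B'. After: A=5 B=0 C=0 D=0 ZF=0 PC=3
Step 4: PC=3 exec 'MOV D, -2'. After: A=5 B=0 C=0 D=-2 ZF=0 PC=4
Step 5: PC=4 exec 'ADD A, B'. After: A=5 B=0 C=0 D=-2 ZF=0 PC=5
Step 6: PC=5 exec 'HALT'. After: A=5 B=0 C=0 D=-2 ZF=0 PC=5 HALTED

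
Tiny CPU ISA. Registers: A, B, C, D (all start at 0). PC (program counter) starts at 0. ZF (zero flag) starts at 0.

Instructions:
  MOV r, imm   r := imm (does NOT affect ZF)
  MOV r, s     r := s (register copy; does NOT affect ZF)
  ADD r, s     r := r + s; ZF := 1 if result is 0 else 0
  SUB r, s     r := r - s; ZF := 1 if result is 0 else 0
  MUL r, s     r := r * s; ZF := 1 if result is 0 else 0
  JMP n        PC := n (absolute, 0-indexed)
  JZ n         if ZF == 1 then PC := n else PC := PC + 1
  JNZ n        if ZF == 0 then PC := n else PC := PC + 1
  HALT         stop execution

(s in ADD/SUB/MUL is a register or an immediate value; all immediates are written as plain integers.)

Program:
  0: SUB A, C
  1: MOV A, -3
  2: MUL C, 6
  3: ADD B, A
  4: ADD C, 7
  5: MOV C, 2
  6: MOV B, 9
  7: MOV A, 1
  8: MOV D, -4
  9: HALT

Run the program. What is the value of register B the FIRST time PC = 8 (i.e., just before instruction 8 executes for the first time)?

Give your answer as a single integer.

Step 1: PC=0 exec 'SUB A, C'. After: A=0 B=0 C=0 D=0 ZF=1 PC=1
Step 2: PC=1 exec 'MOV A, -3'. After: A=-3 B=0 C=0 D=0 ZF=1 PC=2
Step 3: PC=2 exec 'MUL C, 6'. After: A=-3 B=0 C=0 D=0 ZF=1 PC=3
Step 4: PC=3 exec 'ADD B, A'. After: A=-3 B=-3 C=0 D=0 ZF=0 PC=4
Step 5: PC=4 exec 'ADD C, 7'. After: A=-3 B=-3 C=7 D=0 ZF=0 PC=5
Step 6: PC=5 exec 'MOV C, 2'. After: A=-3 B=-3 C=2 D=0 ZF=0 PC=6
Step 7: PC=6 exec 'MOV B, 9'. After: A=-3 B=9 C=2 D=0 ZF=0 PC=7
Step 8: PC=7 exec 'MOV A, 1'. After: A=1 B=9 C=2 D=0 ZF=0 PC=8
First time PC=8: B=9

9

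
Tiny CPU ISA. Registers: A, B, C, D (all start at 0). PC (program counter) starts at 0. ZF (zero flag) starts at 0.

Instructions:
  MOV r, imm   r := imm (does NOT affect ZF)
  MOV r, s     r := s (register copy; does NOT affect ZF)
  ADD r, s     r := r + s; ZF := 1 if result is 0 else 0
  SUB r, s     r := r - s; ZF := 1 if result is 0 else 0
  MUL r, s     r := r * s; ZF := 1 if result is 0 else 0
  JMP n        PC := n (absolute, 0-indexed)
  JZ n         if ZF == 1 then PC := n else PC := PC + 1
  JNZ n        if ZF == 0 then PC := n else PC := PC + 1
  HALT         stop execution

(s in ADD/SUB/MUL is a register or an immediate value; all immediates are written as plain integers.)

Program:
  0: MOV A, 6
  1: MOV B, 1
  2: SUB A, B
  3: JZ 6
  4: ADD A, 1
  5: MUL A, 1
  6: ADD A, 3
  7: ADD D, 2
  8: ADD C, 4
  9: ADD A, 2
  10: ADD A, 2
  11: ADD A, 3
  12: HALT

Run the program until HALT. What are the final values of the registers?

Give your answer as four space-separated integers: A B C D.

Answer: 16 1 4 2

Derivation:
Step 1: PC=0 exec 'MOV A, 6'. After: A=6 B=0 C=0 D=0 ZF=0 PC=1
Step 2: PC=1 exec 'MOV B, 1'. After: A=6 B=1 C=0 D=0 ZF=0 PC=2
Step 3: PC=2 exec 'SUB A, B'. After: A=5 B=1 C=0 D=0 ZF=0 PC=3
Step 4: PC=3 exec 'JZ 6'. After: A=5 B=1 C=0 D=0 ZF=0 PC=4
Step 5: PC=4 exec 'ADD A, 1'. After: A=6 B=1 C=0 D=0 ZF=0 PC=5
Step 6: PC=5 exec 'MUL A, 1'. After: A=6 B=1 C=0 D=0 ZF=0 PC=6
Step 7: PC=6 exec 'ADD A, 3'. After: A=9 B=1 C=0 D=0 ZF=0 PC=7
Step 8: PC=7 exec 'ADD D, 2'. After: A=9 B=1 C=0 D=2 ZF=0 PC=8
Step 9: PC=8 exec 'ADD C, 4'. After: A=9 B=1 C=4 D=2 ZF=0 PC=9
Step 10: PC=9 exec 'ADD A, 2'. After: A=11 B=1 C=4 D=2 ZF=0 PC=10
Step 11: PC=10 exec 'ADD A, 2'. After: A=13 B=1 C=4 D=2 ZF=0 PC=11
Step 12: PC=11 exec 'ADD A, 3'. After: A=16 B=1 C=4 D=2 ZF=0 PC=12
Step 13: PC=12 exec 'HALT'. After: A=16 B=1 C=4 D=2 ZF=0 PC=12 HALTED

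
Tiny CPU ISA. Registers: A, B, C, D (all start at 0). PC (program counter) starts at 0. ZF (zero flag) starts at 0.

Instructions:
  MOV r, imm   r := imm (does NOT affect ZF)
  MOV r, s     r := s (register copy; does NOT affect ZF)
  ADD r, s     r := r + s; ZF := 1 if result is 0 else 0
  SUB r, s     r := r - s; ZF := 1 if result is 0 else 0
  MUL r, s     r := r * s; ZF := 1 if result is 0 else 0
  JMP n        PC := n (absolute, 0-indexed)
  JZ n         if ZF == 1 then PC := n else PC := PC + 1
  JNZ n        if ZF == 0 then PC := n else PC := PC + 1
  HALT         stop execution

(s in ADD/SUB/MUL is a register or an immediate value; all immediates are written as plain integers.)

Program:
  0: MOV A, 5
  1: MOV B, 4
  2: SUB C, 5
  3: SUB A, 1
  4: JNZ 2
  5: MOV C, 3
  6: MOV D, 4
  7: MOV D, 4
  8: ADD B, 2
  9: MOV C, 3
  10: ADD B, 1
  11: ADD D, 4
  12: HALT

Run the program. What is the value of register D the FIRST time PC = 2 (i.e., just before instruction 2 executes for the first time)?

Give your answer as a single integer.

Step 1: PC=0 exec 'MOV A, 5'. After: A=5 B=0 C=0 D=0 ZF=0 PC=1
Step 2: PC=1 exec 'MOV B, 4'. After: A=5 B=4 C=0 D=0 ZF=0 PC=2
First time PC=2: D=0

0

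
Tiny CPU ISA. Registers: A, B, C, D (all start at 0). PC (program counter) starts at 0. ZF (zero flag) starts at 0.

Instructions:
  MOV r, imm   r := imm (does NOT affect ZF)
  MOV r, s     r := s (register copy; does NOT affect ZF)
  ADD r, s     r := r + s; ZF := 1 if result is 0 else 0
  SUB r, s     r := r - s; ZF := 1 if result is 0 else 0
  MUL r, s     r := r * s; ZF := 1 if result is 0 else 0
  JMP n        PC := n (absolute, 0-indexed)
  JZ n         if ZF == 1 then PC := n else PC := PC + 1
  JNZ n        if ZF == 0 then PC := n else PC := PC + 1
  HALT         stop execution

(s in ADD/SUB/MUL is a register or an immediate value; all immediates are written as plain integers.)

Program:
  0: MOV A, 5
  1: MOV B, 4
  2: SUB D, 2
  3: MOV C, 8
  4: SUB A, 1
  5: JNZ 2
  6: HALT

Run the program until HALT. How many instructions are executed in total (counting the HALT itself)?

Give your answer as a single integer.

Step 1: PC=0 exec 'MOV A, 5'. After: A=5 B=0 C=0 D=0 ZF=0 PC=1
Step 2: PC=1 exec 'MOV B, 4'. After: A=5 B=4 C=0 D=0 ZF=0 PC=2
Step 3: PC=2 exec 'SUB D, 2'. After: A=5 B=4 C=0 D=-2 ZF=0 PC=3
Step 4: PC=3 exec 'MOV C, 8'. After: A=5 B=4 C=8 D=-2 ZF=0 PC=4
Step 5: PC=4 exec 'SUB A, 1'. After: A=4 B=4 C=8 D=-2 ZF=0 PC=5
Step 6: PC=5 exec 'JNZ 2'. After: A=4 B=4 C=8 D=-2 ZF=0 PC=2
Step 7: PC=2 exec 'SUB D, 2'. After: A=4 B=4 C=8 D=-4 ZF=0 PC=3
Step 8: PC=3 exec 'MOV C, 8'. After: A=4 B=4 C=8 D=-4 ZF=0 PC=4
Step 9: PC=4 exec 'SUB A, 1'. After: A=3 B=4 C=8 D=-4 ZF=0 PC=5
Step 10: PC=5 exec 'JNZ 2'. After: A=3 B=4 C=8 D=-4 ZF=0 PC=2
Step 11: PC=2 exec 'SUB D, 2'. After: A=3 B=4 C=8 D=-6 ZF=0 PC=3
Step 12: PC=3 exec 'MOV C, 8'. After: A=3 B=4 C=8 D=-6 ZF=0 PC=4
Step 13: PC=4 exec 'SUB A, 1'. After: A=2 B=4 C=8 D=-6 ZF=0 PC=5
Step 14: PC=5 exec 'JNZ 2'. After: A=2 B=4 C=8 D=-6 ZF=0 PC=2
Step 15: PC=2 exec 'SUB D, 2'. After: A=2 B=4 C=8 D=-8 ZF=0 PC=3
Step 16: PC=3 exec 'MOV C, 8'. After: A=2 B=4 C=8 D=-8 ZF=0 PC=4
Step 17: PC=4 exec 'SUB A, 1'. After: A=1 B=4 C=8 D=-8 ZF=0 PC=5
Step 18: PC=5 exec 'JNZ 2'. After: A=1 B=4 C=8 D=-8 ZF=0 PC=2
Step 19: PC=2 exec 'SUB D, 2'. After: A=1 B=4 C=8 D=-10 ZF=0 PC=3
Step 20: PC=3 exec 'MOV C, 8'. After: A=1 B=4 C=8 D=-10 ZF=0 PC=4
Step 21: PC=4 exec 'SUB A, 1'. After: A=0 B=4 C=8 D=-10 ZF=1 PC=5
Step 22: PC=5 exec 'JNZ 2'. After: A=0 B=4 C=8 D=-10 ZF=1 PC=6
Step 23: PC=6 exec 'HALT'. After: A=0 B=4 C=8 D=-10 ZF=1 PC=6 HALTED
Total instructions executed: 23

Answer: 23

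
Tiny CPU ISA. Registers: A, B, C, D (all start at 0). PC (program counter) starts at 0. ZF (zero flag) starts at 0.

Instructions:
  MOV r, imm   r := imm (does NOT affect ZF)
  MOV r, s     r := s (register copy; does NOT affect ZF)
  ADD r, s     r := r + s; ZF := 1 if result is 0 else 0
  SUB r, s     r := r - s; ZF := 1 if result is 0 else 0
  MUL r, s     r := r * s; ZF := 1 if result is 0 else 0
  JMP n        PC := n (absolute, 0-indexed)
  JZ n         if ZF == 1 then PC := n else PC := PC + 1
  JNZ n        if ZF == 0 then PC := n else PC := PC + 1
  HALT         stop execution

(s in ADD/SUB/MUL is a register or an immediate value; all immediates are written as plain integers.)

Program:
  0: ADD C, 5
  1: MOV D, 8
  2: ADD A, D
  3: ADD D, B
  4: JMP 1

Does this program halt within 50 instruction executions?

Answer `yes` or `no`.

Answer: no

Derivation:
Step 1: PC=0 exec 'ADD C, 5'. After: A=0 B=0 C=5 D=0 ZF=0 PC=1
Step 2: PC=1 exec 'MOV D, 8'. After: A=0 B=0 C=5 D=8 ZF=0 PC=2
Step 3: PC=2 exec 'ADD A, D'. After: A=8 B=0 C=5 D=8 ZF=0 PC=3
Step 4: PC=3 exec 'ADD D, B'. After: A=8 B=0 C=5 D=8 ZF=0 PC=4
Step 5: PC=4 exec 'JMP 1'. After: A=8 B=0 C=5 D=8 ZF=0 PC=1
Step 6: PC=1 exec 'MOV D, 8'. After: A=8 B=0 C=5 D=8 ZF=0 PC=2
Step 7: PC=2 exec 'ADD A, D'. After: A=16 B=0 C=5 D=8 ZF=0 PC=3
Step 8: PC=3 exec 'ADD D, B'. After: A=16 B=0 C=5 D=8 ZF=0 PC=4
Step 9: PC=4 exec 'JMP 1'. After: A=16 B=0 C=5 D=8 ZF=0 PC=1
Step 10: PC=1 exec 'MOV D, 8'. After: A=16 B=0 C=5 D=8 ZF=0 PC=2
Step 11: PC=2 exec 'ADD A, D'. After: A=24 B=0 C=5 D=8 ZF=0 PC=3
Step 12: PC=3 exec 'ADD D, B'. After: A=24 B=0 C=5 D=8 ZF=0 PC=4
Step 13: PC=4 exec 'JMP 1'. After: A=24 B=0 C=5 D=8 ZF=0 PC=1
Step 14: PC=1 exec 'MOV D, 8'. After: A=24 B=0 C=5 D=8 ZF=0 PC=2
Step 15: PC=2 exec 'ADD A, D'. After: A=32 B=0 C=5 D=8 ZF=0 PC=3
After 50 steps: not halted. PC revisits the same instructions with no path to HALT; will never halt.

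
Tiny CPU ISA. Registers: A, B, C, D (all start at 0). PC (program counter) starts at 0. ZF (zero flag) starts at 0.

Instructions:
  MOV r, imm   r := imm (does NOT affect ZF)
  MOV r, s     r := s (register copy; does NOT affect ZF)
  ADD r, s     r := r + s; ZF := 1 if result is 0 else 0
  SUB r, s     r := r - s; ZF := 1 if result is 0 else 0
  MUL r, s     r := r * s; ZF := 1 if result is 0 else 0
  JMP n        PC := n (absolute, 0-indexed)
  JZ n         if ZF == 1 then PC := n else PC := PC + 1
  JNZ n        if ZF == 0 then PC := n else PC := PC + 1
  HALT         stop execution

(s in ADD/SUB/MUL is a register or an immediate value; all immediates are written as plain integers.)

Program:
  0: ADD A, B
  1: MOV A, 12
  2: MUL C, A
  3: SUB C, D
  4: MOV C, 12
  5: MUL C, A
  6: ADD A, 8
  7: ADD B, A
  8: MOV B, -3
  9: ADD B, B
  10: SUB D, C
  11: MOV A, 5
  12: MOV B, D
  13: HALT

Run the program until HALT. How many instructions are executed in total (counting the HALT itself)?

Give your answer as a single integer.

Step 1: PC=0 exec 'ADD A, B'. After: A=0 B=0 C=0 D=0 ZF=1 PC=1
Step 2: PC=1 exec 'MOV A, 12'. After: A=12 B=0 C=0 D=0 ZF=1 PC=2
Step 3: PC=2 exec 'MUL C, A'. After: A=12 B=0 C=0 D=0 ZF=1 PC=3
Step 4: PC=3 exec 'SUB C, D'. After: A=12 B=0 C=0 D=0 ZF=1 PC=4
Step 5: PC=4 exec 'MOV C, 12'. After: A=12 B=0 C=12 D=0 ZF=1 PC=5
Step 6: PC=5 exec 'MUL C, A'. After: A=12 B=0 C=144 D=0 ZF=0 PC=6
Step 7: PC=6 exec 'ADD A, 8'. After: A=20 B=0 C=144 D=0 ZF=0 PC=7
Step 8: PC=7 exec 'ADD B, A'. After: A=20 B=20 C=144 D=0 ZF=0 PC=8
Step 9: PC=8 exec 'MOV B, -3'. After: A=20 B=-3 C=144 D=0 ZF=0 PC=9
Step 10: PC=9 exec 'ADD B, B'. After: A=20 B=-6 C=144 D=0 ZF=0 PC=10
Step 11: PC=10 exec 'SUB D, C'. After: A=20 B=-6 C=144 D=-144 ZF=0 PC=11
Step 12: PC=11 exec 'MOV A, 5'. After: A=5 B=-6 C=144 D=-144 ZF=0 PC=12
Step 13: PC=12 exec 'MOV B, D'. After: A=5 B=-144 C=144 D=-144 ZF=0 PC=13
Step 14: PC=13 exec 'HALT'. After: A=5 B=-144 C=144 D=-144 ZF=0 PC=13 HALTED
Total instructions executed: 14

Answer: 14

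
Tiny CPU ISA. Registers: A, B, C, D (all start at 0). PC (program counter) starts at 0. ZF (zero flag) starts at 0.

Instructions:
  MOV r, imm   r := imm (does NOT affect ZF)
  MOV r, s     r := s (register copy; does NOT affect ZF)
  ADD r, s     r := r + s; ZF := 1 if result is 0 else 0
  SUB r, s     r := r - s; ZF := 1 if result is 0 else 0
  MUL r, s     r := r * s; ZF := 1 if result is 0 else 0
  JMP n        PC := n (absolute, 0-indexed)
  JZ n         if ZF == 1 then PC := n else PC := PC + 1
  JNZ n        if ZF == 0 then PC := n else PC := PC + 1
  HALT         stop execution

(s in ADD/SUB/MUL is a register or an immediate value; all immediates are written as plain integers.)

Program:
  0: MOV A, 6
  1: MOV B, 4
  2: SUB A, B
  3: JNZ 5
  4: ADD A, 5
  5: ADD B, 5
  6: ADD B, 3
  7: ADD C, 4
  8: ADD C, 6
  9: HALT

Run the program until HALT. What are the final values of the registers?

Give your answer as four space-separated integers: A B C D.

Answer: 2 12 10 0

Derivation:
Step 1: PC=0 exec 'MOV A, 6'. After: A=6 B=0 C=0 D=0 ZF=0 PC=1
Step 2: PC=1 exec 'MOV B, 4'. After: A=6 B=4 C=0 D=0 ZF=0 PC=2
Step 3: PC=2 exec 'SUB A, B'. After: A=2 B=4 C=0 D=0 ZF=0 PC=3
Step 4: PC=3 exec 'JNZ 5'. After: A=2 B=4 C=0 D=0 ZF=0 PC=5
Step 5: PC=5 exec 'ADD B, 5'. After: A=2 B=9 C=0 D=0 ZF=0 PC=6
Step 6: PC=6 exec 'ADD B, 3'. After: A=2 B=12 C=0 D=0 ZF=0 PC=7
Step 7: PC=7 exec 'ADD C, 4'. After: A=2 B=12 C=4 D=0 ZF=0 PC=8
Step 8: PC=8 exec 'ADD C, 6'. After: A=2 B=12 C=10 D=0 ZF=0 PC=9
Step 9: PC=9 exec 'HALT'. After: A=2 B=12 C=10 D=0 ZF=0 PC=9 HALTED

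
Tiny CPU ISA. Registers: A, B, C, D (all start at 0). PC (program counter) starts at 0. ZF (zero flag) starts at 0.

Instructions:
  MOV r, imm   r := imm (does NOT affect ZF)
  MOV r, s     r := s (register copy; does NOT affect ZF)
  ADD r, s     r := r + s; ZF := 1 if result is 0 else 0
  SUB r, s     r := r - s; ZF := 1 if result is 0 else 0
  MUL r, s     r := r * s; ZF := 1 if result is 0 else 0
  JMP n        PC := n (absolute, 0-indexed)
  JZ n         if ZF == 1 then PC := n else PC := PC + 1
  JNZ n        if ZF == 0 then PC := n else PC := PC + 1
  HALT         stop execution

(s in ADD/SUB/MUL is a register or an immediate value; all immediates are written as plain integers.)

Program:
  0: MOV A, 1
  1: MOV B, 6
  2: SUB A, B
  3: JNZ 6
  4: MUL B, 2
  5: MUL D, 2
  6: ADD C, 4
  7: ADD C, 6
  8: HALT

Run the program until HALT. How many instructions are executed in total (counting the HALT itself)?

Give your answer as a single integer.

Answer: 7

Derivation:
Step 1: PC=0 exec 'MOV A, 1'. After: A=1 B=0 C=0 D=0 ZF=0 PC=1
Step 2: PC=1 exec 'MOV B, 6'. After: A=1 B=6 C=0 D=0 ZF=0 PC=2
Step 3: PC=2 exec 'SUB A, B'. After: A=-5 B=6 C=0 D=0 ZF=0 PC=3
Step 4: PC=3 exec 'JNZ 6'. After: A=-5 B=6 C=0 D=0 ZF=0 PC=6
Step 5: PC=6 exec 'ADD C, 4'. After: A=-5 B=6 C=4 D=0 ZF=0 PC=7
Step 6: PC=7 exec 'ADD C, 6'. After: A=-5 B=6 C=10 D=0 ZF=0 PC=8
Step 7: PC=8 exec 'HALT'. After: A=-5 B=6 C=10 D=0 ZF=0 PC=8 HALTED
Total instructions executed: 7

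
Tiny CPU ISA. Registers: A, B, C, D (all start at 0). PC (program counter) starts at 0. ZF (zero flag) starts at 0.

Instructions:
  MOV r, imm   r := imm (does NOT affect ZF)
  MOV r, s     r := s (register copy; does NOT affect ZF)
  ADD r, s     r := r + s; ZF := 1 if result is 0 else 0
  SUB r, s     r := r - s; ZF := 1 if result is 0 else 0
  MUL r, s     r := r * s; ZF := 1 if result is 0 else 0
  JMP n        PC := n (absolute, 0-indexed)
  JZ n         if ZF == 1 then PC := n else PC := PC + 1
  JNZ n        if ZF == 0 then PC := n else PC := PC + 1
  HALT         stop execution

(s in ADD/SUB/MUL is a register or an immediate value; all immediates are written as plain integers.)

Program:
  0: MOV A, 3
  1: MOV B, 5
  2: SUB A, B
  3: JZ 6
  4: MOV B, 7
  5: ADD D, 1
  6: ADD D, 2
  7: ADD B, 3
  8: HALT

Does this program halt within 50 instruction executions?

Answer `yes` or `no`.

Step 1: PC=0 exec 'MOV A, 3'. After: A=3 B=0 C=0 D=0 ZF=0 PC=1
Step 2: PC=1 exec 'MOV B, 5'. After: A=3 B=5 C=0 D=0 ZF=0 PC=2
Step 3: PC=2 exec 'SUB A, B'. After: A=-2 B=5 C=0 D=0 ZF=0 PC=3
Step 4: PC=3 exec 'JZ 6'. After: A=-2 B=5 C=0 D=0 ZF=0 PC=4
Step 5: PC=4 exec 'MOV B, 7'. After: A=-2 B=7 C=0 D=0 ZF=0 PC=5
Step 6: PC=5 exec 'ADD D, 1'. After: A=-2 B=7 C=0 D=1 ZF=0 PC=6
Step 7: PC=6 exec 'ADD D, 2'. After: A=-2 B=7 C=0 D=3 ZF=0 PC=7
Step 8: PC=7 exec 'ADD B, 3'. After: A=-2 B=10 C=0 D=3 ZF=0 PC=8
Step 9: PC=8 exec 'HALT'. After: A=-2 B=10 C=0 D=3 ZF=0 PC=8 HALTED

Answer: yes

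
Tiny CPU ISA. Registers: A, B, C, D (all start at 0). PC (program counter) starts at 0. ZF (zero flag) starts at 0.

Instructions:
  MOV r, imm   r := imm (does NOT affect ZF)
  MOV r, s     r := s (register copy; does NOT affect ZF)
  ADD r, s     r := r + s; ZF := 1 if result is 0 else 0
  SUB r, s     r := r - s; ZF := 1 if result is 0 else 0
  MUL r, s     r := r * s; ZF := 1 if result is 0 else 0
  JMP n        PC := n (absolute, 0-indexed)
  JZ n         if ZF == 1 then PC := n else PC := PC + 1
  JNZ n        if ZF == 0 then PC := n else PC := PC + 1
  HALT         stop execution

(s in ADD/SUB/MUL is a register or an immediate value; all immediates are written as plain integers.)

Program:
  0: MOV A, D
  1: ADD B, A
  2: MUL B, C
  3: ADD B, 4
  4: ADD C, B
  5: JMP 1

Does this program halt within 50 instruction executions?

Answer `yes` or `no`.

Answer: no

Derivation:
Step 1: PC=0 exec 'MOV A, D'. After: A=0 B=0 C=0 D=0 ZF=0 PC=1
Step 2: PC=1 exec 'ADD B, A'. After: A=0 B=0 C=0 D=0 ZF=1 PC=2
Step 3: PC=2 exec 'MUL B, C'. After: A=0 B=0 C=0 D=0 ZF=1 PC=3
Step 4: PC=3 exec 'ADD B, 4'. After: A=0 B=4 C=0 D=0 ZF=0 PC=4
Step 5: PC=4 exec 'ADD C, B'. After: A=0 B=4 C=4 D=0 ZF=0 PC=5
Step 6: PC=5 exec 'JMP 1'. After: A=0 B=4 C=4 D=0 ZF=0 PC=1
Step 7: PC=1 exec 'ADD B, A'. After: A=0 B=4 C=4 D=0 ZF=0 PC=2
Step 8: PC=2 exec 'MUL B, C'. After: A=0 B=16 C=4 D=0 ZF=0 PC=3
Step 9: PC=3 exec 'ADD B, 4'. After: A=0 B=20 C=4 D=0 ZF=0 PC=4
Step 10: PC=4 exec 'ADD C, B'. After: A=0 B=20 C=24 D=0 ZF=0 PC=5
Step 11: PC=5 exec 'JMP 1'. After: A=0 B=20 C=24 D=0 ZF=0 PC=1
Step 12: PC=1 exec 'ADD B, A'. After: A=0 B=20 C=24 D=0 ZF=0 PC=2
Step 13: PC=2 exec 'MUL B, C'. After: A=0 B=480 C=24 D=0 ZF=0 PC=3
Step 14: PC=3 exec 'ADD B, 4'. After: A=0 B=484 C=24 D=0 ZF=0 PC=4
Step 15: PC=4 exec 'ADD C, B'. After: A=0 B=484 C=508 D=0 ZF=0 PC=5
After 50 steps: not halted. PC revisits the same instructions with no path to HALT; will never halt.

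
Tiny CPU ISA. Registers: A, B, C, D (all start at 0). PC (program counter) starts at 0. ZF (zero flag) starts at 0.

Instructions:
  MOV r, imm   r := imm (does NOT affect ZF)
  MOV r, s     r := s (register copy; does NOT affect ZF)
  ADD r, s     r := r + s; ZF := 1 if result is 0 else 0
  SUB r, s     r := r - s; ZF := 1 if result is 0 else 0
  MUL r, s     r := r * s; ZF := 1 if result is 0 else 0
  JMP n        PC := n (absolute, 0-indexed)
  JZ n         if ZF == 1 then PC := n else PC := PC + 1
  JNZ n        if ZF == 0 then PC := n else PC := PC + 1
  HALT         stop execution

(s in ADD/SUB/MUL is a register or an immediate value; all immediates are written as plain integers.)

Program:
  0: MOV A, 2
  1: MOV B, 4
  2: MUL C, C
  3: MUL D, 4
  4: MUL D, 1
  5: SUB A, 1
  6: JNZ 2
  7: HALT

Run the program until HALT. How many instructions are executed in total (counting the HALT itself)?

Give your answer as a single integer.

Answer: 13

Derivation:
Step 1: PC=0 exec 'MOV A, 2'. After: A=2 B=0 C=0 D=0 ZF=0 PC=1
Step 2: PC=1 exec 'MOV B, 4'. After: A=2 B=4 C=0 D=0 ZF=0 PC=2
Step 3: PC=2 exec 'MUL C, C'. After: A=2 B=4 C=0 D=0 ZF=1 PC=3
Step 4: PC=3 exec 'MUL D, 4'. After: A=2 B=4 C=0 D=0 ZF=1 PC=4
Step 5: PC=4 exec 'MUL D, 1'. After: A=2 B=4 C=0 D=0 ZF=1 PC=5
Step 6: PC=5 exec 'SUB A, 1'. After: A=1 B=4 C=0 D=0 ZF=0 PC=6
Step 7: PC=6 exec 'JNZ 2'. After: A=1 B=4 C=0 D=0 ZF=0 PC=2
Step 8: PC=2 exec 'MUL C, C'. After: A=1 B=4 C=0 D=0 ZF=1 PC=3
Step 9: PC=3 exec 'MUL D, 4'. After: A=1 B=4 C=0 D=0 ZF=1 PC=4
Step 10: PC=4 exec 'MUL D, 1'. After: A=1 B=4 C=0 D=0 ZF=1 PC=5
Step 11: PC=5 exec 'SUB A, 1'. After: A=0 B=4 C=0 D=0 ZF=1 PC=6
Step 12: PC=6 exec 'JNZ 2'. After: A=0 B=4 C=0 D=0 ZF=1 PC=7
Step 13: PC=7 exec 'HALT'. After: A=0 B=4 C=0 D=0 ZF=1 PC=7 HALTED
Total instructions executed: 13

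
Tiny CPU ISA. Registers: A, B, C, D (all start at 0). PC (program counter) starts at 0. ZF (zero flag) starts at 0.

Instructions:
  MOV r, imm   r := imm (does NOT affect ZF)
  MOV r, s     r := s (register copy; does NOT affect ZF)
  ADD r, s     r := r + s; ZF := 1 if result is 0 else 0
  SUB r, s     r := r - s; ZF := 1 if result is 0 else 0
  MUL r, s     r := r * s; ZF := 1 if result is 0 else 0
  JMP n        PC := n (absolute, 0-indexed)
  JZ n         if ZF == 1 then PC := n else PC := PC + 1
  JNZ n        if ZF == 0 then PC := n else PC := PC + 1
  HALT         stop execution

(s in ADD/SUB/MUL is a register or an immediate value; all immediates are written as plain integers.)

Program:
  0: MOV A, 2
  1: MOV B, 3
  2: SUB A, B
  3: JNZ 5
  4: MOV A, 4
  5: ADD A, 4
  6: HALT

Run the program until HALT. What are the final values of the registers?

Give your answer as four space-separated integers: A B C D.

Step 1: PC=0 exec 'MOV A, 2'. After: A=2 B=0 C=0 D=0 ZF=0 PC=1
Step 2: PC=1 exec 'MOV B, 3'. After: A=2 B=3 C=0 D=0 ZF=0 PC=2
Step 3: PC=2 exec 'SUB A, B'. After: A=-1 B=3 C=0 D=0 ZF=0 PC=3
Step 4: PC=3 exec 'JNZ 5'. After: A=-1 B=3 C=0 D=0 ZF=0 PC=5
Step 5: PC=5 exec 'ADD A, 4'. After: A=3 B=3 C=0 D=0 ZF=0 PC=6
Step 6: PC=6 exec 'HALT'. After: A=3 B=3 C=0 D=0 ZF=0 PC=6 HALTED

Answer: 3 3 0 0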